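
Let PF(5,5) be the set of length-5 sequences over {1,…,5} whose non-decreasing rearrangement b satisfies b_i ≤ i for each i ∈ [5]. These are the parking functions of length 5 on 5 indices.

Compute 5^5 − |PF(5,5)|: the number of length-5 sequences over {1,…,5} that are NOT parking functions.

1829

#PF = (6−5)·6^(5−1) = 1·1296 = 1296
One tuple (5,5,5,3,5) → sorted (3,5,5,5,5): b_1=3>1, not a PF.
So 3125 − 1296 = 1829 fail.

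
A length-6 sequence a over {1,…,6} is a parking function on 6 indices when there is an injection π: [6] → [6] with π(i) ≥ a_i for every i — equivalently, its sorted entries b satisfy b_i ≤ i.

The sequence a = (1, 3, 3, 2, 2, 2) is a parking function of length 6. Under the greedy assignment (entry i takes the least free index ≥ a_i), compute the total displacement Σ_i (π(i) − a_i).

8

Σπ = 6·7/2 = 21 (π permutes [6]); Σa = 1+3+3+2+2+2 = 13; disp = 21−13 = 8.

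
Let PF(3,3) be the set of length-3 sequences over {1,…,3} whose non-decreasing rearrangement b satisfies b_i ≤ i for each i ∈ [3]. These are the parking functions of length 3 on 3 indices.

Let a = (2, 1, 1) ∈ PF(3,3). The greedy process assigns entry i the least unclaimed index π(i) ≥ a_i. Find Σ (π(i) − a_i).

Σπ = 3·4/2 = 6 (π permutes [3]); Σa = 2+1+1 = 4; disp = 6−4 = 2.

2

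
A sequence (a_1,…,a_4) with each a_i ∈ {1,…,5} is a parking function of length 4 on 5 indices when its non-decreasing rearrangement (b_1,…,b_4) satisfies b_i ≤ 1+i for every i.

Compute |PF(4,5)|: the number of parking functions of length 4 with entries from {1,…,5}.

|PF| = (5+1−4)·(5+1)^{4−1} = 2 · 216 = 432
Example (2,2,2,4) → sorted (2,2,2,4): b_i ≤ 1+i ∀i, a PF.

432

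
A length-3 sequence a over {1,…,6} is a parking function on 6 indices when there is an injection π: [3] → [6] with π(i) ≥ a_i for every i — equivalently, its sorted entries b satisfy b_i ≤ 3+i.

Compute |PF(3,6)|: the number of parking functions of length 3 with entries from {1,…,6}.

#PF = 4·7^2 = 4 · 49 = 196 (Konheim–Weiss)
Example (6,5,1) → sorted (1,5,6): b_i ≤ 3+i ∀i, a PF.

196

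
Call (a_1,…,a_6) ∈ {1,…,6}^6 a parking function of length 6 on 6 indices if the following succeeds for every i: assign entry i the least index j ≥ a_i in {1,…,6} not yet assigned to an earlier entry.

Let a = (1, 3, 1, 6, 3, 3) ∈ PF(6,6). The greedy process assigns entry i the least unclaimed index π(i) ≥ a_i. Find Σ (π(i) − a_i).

Σπ(i) = 1+…+6 = 21; Σa = 1+3+1+6+3+3 = 17; disp = 21−17 = 4.

4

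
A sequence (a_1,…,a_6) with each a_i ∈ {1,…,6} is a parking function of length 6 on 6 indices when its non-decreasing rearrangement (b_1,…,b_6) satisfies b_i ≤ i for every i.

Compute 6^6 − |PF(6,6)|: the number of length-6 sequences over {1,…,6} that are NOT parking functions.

29849

|PF(6,6)| = (7−6)·7^(6−1) = 1×16807 = 16807 (Pollak)
Example (3,6,6,5,4,6) → sorted (3,4,5,6,6,6): b_1=3>1, not a PF.
6^6 − 16807 = 46656 − 16807 = 29849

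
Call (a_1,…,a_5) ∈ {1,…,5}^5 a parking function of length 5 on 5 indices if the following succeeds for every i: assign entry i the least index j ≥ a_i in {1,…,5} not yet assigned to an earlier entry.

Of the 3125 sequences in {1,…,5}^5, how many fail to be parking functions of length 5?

1829

Count = 1·6^4 = 1×1296 = 1296 (Konheim–Weiss)
Check (5,4,3,1,5) → sorted (1,3,4,5,5): b_2=3>2, not a PF.
Total 3125; non-PF = 3125−1296 = 1829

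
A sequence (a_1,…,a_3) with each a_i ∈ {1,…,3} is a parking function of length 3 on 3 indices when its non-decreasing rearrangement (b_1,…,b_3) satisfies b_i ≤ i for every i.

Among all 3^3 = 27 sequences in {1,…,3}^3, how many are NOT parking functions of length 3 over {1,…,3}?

11

|PF| = 1·4^2 = 1·16 = 16
One tuple (3,3,3) → sorted (3,3,3): b_1=3>1, not a PF.
3^3 − 16 = 27 − 16 = 11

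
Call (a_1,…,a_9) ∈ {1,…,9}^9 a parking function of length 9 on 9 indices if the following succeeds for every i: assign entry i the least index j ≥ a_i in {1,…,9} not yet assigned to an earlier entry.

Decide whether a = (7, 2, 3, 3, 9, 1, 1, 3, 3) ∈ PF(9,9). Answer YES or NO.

YES

Rearranged: b = (1, 1, 2, 3, 3, 3, 3, 7, 9).
  b_1=1 ≤ 1
  b_2=1 ≤ 2
  b_3=2 ≤ 3
  b_4=3 ≤ 4
  b_5=3 ≤ 5
  b_6=3 ≤ 6
  b_7=3 ≤ 7
  b_8=7 ≤ 8
  b_9=9 ≤ 9
All bounds hold ⇒ YES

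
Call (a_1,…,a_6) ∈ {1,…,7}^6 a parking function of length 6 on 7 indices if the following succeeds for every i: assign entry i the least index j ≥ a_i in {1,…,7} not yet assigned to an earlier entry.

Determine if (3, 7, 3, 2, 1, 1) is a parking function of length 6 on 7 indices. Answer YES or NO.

Order a: b = (1, 1, 2, 3, 3, 7).
  b_1=1 ≤ 2
  b_2=1 ≤ 3
  b_3=2 ≤ 4
  b_4=3 ≤ 5
  b_5=3 ≤ 6
  b_6=7 ≤ 7
All bounds hold ⇒ YES

YES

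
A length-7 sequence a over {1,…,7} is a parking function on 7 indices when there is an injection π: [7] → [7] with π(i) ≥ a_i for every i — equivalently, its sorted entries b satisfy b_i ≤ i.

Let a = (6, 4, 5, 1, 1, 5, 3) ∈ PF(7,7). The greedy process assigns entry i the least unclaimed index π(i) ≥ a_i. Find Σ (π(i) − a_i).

3

Σπ = 7·8/2 = 28 (π permutes [7]); Σa = 6+4+5+1+1+5+3 = 25; disp = 28−25 = 3.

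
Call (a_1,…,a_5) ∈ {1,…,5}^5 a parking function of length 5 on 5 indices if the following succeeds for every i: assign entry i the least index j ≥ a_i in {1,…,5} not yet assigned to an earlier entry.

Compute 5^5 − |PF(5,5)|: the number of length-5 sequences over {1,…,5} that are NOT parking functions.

1829

#PF = (5−5+1)·(5+1)^(5−1) = 1·1296 = 1296 (Konheim–Weiss)
Check (5,5,5,5,2) → sorted (2,5,5,5,5): b_1=2>1, not a PF.
So 3125 − 1296 = 1829 fail.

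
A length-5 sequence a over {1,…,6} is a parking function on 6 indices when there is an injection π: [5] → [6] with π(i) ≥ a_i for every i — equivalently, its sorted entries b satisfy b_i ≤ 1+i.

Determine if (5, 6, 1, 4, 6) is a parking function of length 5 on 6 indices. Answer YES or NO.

Rearranged: b = (1, 4, 5, 6, 6).
  b_1=1 ≤ 2
  b_2=4 > 3
  fails at i=2 ⇒ NO

NO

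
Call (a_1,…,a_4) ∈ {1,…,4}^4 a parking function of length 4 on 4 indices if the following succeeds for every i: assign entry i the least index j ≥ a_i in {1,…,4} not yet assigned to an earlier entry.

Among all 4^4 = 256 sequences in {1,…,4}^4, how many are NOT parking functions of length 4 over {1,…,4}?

131

#PF = (5−4)·5^(4−1) = 1 · 125 = 125 (Pollak)
One tuple (3,3,1,3) → sorted (1,3,3,3): b_2=3>2, not a PF.
4^4 − 125 = 256 − 125 = 131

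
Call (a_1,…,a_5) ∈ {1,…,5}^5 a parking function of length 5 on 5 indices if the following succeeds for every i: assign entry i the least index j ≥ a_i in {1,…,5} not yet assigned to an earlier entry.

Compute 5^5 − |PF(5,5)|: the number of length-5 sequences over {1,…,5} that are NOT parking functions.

1829

#PF = 1·6^4 = 1 · 1296 = 1296
Example (4,1,5,4,3) → sorted (1,3,4,4,5): b_2=3>2, not a PF.
Total 3125; non-PF = 3125−1296 = 1829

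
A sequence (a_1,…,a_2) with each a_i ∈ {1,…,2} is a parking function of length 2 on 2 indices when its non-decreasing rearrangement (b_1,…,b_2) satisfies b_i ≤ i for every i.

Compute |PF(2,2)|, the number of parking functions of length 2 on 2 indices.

#PF = (3−2)·3^(2−1) = 1×3 = 3
Check (1,1) → sorted (1,1): b_i ≤ i ∀i, a PF.

3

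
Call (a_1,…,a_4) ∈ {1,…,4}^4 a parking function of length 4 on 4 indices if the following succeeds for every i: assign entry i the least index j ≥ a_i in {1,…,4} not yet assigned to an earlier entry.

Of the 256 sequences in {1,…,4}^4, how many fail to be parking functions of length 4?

|PF(4,4)| = (5−4)·5^(4−1) = 1·125 = 125
Example (3,3,3,2) → sorted (2,3,3,3): b_1=2>1, not a PF.
Total 256; non-PF = 256−125 = 131

131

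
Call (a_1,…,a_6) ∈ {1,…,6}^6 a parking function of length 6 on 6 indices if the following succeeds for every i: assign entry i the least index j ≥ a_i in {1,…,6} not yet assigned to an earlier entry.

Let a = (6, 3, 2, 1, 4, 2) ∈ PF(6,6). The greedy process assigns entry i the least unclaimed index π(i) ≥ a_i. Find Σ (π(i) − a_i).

3

Σπ = 6·7/2 = 21 (π permutes [6]); Σa = 6+3+2+1+4+2 = 18; disp = 21−18 = 3.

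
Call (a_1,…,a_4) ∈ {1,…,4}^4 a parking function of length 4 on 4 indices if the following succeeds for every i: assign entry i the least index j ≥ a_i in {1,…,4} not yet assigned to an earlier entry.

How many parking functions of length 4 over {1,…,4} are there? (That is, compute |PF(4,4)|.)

125

|PF(4,4)| = (4+1−4)·(4+1)^{4−1} = 1 · 125 = 125
E.g. (1,1,4,3) → sorted (1,1,3,4): b_i ≤ i ∀i, a PF.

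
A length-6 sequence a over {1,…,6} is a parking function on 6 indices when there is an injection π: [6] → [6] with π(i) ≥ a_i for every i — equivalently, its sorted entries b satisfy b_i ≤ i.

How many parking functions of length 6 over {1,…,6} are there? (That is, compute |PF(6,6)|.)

16807

|PF| = (6−6+1)·(6+1)^(6−1) = 1 · 16807 = 16807 [KW]
Check (4,1,4,4,1,2) → sorted (1,1,2,4,4,4): b_i ≤ i ∀i, a PF.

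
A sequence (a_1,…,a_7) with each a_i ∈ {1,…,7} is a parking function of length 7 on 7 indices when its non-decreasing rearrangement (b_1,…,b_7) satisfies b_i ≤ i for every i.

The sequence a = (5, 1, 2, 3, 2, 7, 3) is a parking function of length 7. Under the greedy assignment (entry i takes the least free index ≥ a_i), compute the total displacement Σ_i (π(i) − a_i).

5

Σπ = 7·8/2 = 28 (π permutes [7]); Σa = 5+1+2+3+2+7+3 = 23; disp = 28−23 = 5.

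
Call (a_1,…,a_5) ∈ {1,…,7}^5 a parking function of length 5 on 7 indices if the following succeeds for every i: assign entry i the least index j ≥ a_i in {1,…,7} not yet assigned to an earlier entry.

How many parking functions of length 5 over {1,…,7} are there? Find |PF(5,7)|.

Count = (7−5+1)·(7+1)^(5−1) = 3·4096 = 12288
One tuple (6,2,1,1,5) → sorted (1,1,2,5,6): b_i ≤ 2+i ∀i, a PF.

12288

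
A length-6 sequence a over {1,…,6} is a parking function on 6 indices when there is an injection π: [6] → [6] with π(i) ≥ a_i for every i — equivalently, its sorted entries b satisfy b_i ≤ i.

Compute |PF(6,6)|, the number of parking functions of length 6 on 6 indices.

|PF| = (6+1−6)·(6+1)^{6−1} = 1×16807 = 16807 (Pollak)
E.g. (6,4,1,1,1,4) → sorted (1,1,1,4,4,6): b_i ≤ i ∀i, a PF.

16807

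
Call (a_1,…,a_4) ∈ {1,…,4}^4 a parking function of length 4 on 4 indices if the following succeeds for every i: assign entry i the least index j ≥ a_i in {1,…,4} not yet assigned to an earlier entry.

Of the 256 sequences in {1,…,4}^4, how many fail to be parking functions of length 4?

|PF(4,4)| = 1·5^3 = 1×125 = 125 [KW]
One tuple (2,2,2,4) → sorted (2,2,2,4): b_1=2>1, not a PF.
Total 256; non-PF = 256−125 = 131

131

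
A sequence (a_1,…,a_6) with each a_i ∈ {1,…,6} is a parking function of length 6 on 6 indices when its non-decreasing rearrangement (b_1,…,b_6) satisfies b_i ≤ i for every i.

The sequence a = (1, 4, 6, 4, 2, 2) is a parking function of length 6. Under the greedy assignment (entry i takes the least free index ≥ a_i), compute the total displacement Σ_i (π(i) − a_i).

Σπ = 21 ({1..6} each once); Σa = 1+4+6+4+2+2 = 19; disp = 21−19 = 2.

2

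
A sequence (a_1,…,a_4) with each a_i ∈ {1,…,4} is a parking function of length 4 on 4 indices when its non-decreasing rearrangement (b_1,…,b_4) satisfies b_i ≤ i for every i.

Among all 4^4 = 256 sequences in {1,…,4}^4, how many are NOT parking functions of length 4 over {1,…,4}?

|PF(4,4)| = (4+1−4)·(4+1)^{4−1} = 1×125 = 125
One tuple (3,2,2,4) → sorted (2,2,3,4): b_1=2>1, not a PF.
4^4 − 125 = 256 − 125 = 131

131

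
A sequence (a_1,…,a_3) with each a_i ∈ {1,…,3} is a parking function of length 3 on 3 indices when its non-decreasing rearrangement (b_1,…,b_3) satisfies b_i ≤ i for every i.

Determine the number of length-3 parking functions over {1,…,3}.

16

|PF(3,3)| = 1·4^2 = 1 · 16 = 16
Check (1,1,2) → sorted (1,1,2): b_i ≤ i ∀i, a PF.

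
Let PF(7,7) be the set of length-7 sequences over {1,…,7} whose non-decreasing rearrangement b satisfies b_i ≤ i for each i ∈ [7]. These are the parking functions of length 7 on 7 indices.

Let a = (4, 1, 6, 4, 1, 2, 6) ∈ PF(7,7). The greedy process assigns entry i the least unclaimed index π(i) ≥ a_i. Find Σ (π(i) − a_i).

Σπ = 7·8/2 = 28 (π permutes [7]); Σa = 4+1+6+4+1+2+6 = 24; disp = 28−24 = 4.

4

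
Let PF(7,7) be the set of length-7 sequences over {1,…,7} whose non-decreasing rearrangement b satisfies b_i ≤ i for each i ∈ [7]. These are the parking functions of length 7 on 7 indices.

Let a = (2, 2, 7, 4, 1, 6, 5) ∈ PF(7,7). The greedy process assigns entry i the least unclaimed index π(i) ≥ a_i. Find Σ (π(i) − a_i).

1

Σπ = 28 ({1..7} each once); Σa = 2+2+7+4+1+6+5 = 27; disp = 28−27 = 1.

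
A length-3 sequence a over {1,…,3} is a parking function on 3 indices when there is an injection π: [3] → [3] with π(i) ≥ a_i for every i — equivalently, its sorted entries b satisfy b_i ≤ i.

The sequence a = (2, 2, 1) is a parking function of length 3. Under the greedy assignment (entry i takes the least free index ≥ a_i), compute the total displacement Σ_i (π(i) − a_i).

Σπ = 3·4/2 = 6 (π permutes [3]); Σa = 2+2+1 = 5; disp = 6−5 = 1.

1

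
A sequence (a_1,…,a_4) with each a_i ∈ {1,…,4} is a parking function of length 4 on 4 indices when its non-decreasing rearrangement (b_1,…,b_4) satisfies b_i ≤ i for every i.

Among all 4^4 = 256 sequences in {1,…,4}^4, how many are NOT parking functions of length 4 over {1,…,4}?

|PF(4,4)| = (4−4+1)·(4+1)^(4−1) = 1·125 = 125 (Konheim–Weiss)
One tuple (2,3,3,4) → sorted (2,3,3,4): b_1=2>1, not a PF.
Total 256; non-PF = 256−125 = 131

131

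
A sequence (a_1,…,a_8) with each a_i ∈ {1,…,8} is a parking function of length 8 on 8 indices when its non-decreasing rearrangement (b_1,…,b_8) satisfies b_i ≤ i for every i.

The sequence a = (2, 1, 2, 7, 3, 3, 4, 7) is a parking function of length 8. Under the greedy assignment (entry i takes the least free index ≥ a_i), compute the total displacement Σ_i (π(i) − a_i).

7

Σπ = 8·9/2 = 36 (π permutes [8]); Σa = 2+1+2+7+3+3+4+7 = 29; disp = 36−29 = 7.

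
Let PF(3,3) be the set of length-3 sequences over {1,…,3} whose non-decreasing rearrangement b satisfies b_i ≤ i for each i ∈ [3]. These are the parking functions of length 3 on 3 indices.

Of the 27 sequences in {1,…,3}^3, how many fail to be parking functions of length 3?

|PF| = (3−3+1)·(3+1)^(3−1) = 1×16 = 16 [KW]
Example (3,2,2) → sorted (2,2,3): b_1=2>1, not a PF.
So 27 − 16 = 11 fail.

11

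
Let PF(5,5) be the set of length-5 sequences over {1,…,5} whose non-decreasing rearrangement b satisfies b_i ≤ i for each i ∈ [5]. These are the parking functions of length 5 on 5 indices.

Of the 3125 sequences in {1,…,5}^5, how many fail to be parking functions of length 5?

Count = 1·6^4 = 1·1296 = 1296
Check (4,4,3,5,3) → sorted (3,3,4,4,5): b_1=3>1, not a PF.
So 3125 − 1296 = 1829 fail.

1829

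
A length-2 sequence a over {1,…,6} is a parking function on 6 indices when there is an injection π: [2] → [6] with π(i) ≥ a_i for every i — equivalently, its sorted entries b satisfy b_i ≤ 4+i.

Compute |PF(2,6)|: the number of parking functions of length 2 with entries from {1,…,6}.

35

|PF| = (6+1−2)·(6+1)^{2−1} = 5×7 = 35 [KW]
E.g. (4,1) → sorted (1,4): b_i ≤ 4+i ∀i, a PF.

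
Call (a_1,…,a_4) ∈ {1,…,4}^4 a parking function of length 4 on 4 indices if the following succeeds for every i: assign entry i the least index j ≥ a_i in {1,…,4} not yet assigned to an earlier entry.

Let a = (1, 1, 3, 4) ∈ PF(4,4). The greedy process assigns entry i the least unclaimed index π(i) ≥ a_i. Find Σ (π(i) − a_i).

Σπ(i) = 1+…+4 = 10; Σa = 1+1+3+4 = 9; disp = 10−9 = 1.

1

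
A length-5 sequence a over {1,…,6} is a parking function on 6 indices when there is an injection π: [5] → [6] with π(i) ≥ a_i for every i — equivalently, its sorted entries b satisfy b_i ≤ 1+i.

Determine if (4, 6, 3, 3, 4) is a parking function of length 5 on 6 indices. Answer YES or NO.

NO

Order a: b = (3, 3, 4, 4, 6).
  b_1=3 > 2
  fails at i=1 ⇒ NO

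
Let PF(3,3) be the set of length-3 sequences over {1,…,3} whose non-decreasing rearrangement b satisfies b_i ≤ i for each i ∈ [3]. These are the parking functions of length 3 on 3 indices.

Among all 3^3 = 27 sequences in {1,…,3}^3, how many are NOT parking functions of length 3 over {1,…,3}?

|PF| = 1·4^2 = 1·16 = 16 (Konheim–Weiss)
One tuple (3,3,3) → sorted (3,3,3): b_1=3>1, not a PF.
So 27 − 16 = 11 fail.

11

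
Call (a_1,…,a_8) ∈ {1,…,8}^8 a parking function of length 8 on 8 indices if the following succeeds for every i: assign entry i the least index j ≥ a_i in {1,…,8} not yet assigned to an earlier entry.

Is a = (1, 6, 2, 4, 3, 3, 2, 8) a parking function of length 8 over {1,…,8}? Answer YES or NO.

YES

Order a: b = (1, 2, 2, 3, 3, 4, 6, 8).
  b_1=1 ≤ 1
  b_2=2 ≤ 2
  b_3=2 ≤ 3
  b_4=3 ≤ 4
  b_5=3 ≤ 5
  b_6=4 ≤ 6
  b_7=6 ≤ 7
  b_8=8 ≤ 8
All bounds hold ⇒ YES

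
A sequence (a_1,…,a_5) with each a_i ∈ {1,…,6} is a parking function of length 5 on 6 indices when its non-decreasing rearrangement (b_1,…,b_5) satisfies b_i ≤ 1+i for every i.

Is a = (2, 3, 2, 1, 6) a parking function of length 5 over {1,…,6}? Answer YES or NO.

Sorted: b = (1, 2, 2, 3, 6).
  b_1=1 ≤ 2
  b_2=2 ≤ 3
  b_3=2 ≤ 4
  b_4=3 ≤ 5
  b_5=6 ≤ 6
All bounds hold ⇒ YES

YES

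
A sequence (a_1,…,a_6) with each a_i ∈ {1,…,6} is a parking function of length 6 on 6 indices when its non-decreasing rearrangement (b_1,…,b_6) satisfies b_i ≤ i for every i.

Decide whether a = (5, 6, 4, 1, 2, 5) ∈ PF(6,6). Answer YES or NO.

NO

Sorted: b = (1, 2, 4, 5, 5, 6).
  b_1=1 ≤ 1
  b_2=2 ≤ 2
  b_3=4 > 3
  fails at i=3 ⇒ NO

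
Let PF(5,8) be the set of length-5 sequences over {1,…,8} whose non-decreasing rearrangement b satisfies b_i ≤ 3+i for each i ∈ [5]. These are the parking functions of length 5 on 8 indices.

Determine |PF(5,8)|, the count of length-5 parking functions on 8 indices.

|PF| = (9−5)·9^(5−1) = 4 · 6561 = 26244
Example (5,4,8,6,1) → sorted (1,4,5,6,8): b_i ≤ 3+i ∀i, a PF.

26244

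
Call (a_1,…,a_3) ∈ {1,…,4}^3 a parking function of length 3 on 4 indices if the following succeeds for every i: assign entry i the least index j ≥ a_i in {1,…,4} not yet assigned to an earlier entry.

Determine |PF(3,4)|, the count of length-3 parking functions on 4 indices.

|PF| = 2·5^2 = 2×25 = 50 [KW]
E.g. (2,4,3) → sorted (2,3,4): b_i ≤ 1+i ∀i, a PF.

50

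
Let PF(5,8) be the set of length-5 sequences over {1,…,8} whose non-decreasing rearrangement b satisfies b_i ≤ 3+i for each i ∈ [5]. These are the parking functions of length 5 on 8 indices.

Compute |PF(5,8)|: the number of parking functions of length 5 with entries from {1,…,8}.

Count = (9−5)·9^(5−1) = 4·6561 = 26244 [KW]
E.g. (5,2,4,8,5) → sorted (2,4,5,5,8): b_i ≤ 3+i ∀i, a PF.

26244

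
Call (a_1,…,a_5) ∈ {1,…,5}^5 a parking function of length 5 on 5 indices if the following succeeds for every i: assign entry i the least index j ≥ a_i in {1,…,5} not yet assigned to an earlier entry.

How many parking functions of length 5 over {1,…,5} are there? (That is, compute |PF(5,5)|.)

1296

#PF = (5+1−5)·(5+1)^{5−1} = 1·1296 = 1296 (Pollak)
One tuple (1,1,5,1,2) → sorted (1,1,1,2,5): b_i ≤ i ∀i, a PF.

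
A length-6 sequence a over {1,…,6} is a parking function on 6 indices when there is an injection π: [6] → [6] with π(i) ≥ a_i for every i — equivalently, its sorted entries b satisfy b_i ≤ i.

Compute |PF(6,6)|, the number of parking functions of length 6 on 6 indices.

16807

#PF = 1·7^5 = 1·16807 = 16807 [KW]
Check (3,5,6,1,4,2) → sorted (1,2,3,4,5,6): b_i ≤ i ∀i, a PF.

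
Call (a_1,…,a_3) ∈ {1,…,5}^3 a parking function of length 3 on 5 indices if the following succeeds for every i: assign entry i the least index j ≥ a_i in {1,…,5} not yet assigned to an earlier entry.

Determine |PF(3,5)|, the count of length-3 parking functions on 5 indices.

108

|PF| = (5−3+1)·(5+1)^(3−1) = 3·36 = 108
One tuple (3,1,2) → sorted (1,2,3): b_i ≤ 2+i ∀i, a PF.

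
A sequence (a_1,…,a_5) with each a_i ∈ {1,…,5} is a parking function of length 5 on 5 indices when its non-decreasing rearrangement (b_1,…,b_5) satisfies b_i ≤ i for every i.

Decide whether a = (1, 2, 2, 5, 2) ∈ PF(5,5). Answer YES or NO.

YES

Sorted: b = (1, 2, 2, 2, 5).
  b_1=1 ≤ 1
  b_2=2 ≤ 2
  b_3=2 ≤ 3
  b_4=2 ≤ 4
  b_5=5 ≤ 5
All bounds hold ⇒ YES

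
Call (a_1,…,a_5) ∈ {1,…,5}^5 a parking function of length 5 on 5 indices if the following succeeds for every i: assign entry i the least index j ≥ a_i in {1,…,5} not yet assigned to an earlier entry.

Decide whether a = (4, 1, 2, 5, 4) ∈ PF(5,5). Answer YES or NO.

Rearranged: b = (1, 2, 4, 4, 5).
  b_1=1 ≤ 1
  b_2=2 ≤ 2
  b_3=4 > 3
  fails at i=3 ⇒ NO

NO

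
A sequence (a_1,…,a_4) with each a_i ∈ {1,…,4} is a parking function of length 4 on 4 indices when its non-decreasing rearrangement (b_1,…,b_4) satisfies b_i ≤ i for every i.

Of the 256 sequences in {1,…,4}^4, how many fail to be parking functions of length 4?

131

Count = (4−4+1)·(4+1)^(4−1) = 1×125 = 125 (Konheim–Weiss)
Check (4,4,4,3) → sorted (3,4,4,4): b_1=3>1, not a PF.
4^4 − 125 = 256 − 125 = 131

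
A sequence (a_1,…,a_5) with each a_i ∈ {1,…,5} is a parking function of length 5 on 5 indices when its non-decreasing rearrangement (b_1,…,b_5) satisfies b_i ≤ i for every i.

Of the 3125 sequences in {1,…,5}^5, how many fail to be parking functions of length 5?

Count = (5−5+1)·(5+1)^(5−1) = 1·1296 = 1296 (Konheim–Weiss)
E.g. (1,4,4,4,4) → sorted (1,4,4,4,4): b_2=4>2, not a PF.
5^5 − 1296 = 3125 − 1296 = 1829

1829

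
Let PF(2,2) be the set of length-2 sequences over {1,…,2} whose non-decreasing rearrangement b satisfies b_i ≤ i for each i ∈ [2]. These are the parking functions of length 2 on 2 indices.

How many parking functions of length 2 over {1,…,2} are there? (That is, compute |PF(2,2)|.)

3

|PF(2,2)| = (2+1−2)·(2+1)^{2−1} = 1×3 = 3 [KW]
E.g. (2,1) → sorted (1,2): b_i ≤ i ∀i, a PF.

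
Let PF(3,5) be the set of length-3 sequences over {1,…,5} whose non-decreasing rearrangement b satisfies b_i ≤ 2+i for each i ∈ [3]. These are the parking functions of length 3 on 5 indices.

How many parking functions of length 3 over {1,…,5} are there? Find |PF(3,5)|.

|PF(3,5)| = 3·6^2 = 3·36 = 108 (Konheim–Weiss)
One tuple (2,5,4) → sorted (2,4,5): b_i ≤ 2+i ∀i, a PF.

108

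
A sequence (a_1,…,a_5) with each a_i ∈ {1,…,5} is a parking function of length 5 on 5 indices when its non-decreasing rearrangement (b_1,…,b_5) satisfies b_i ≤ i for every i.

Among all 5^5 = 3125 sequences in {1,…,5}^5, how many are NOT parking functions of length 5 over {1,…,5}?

|PF| = (5−5+1)·(5+1)^(5−1) = 1×1296 = 1296 (Konheim–Weiss)
One tuple (5,4,4,4,2) → sorted (2,4,4,4,5): b_1=2>1, not a PF.
5^5 − 1296 = 3125 − 1296 = 1829

1829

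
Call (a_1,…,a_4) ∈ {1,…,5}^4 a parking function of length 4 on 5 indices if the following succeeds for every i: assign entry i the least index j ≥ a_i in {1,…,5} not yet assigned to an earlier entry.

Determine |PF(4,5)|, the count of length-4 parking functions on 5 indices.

Count = (6−4)·6^(4−1) = 2 · 216 = 432
E.g. (2,2,1,2) → sorted (1,2,2,2): b_i ≤ 1+i ∀i, a PF.

432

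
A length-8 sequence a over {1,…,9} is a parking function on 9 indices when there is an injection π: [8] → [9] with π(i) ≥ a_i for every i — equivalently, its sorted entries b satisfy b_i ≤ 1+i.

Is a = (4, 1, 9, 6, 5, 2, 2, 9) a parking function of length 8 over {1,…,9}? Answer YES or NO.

Sorted: b = (1, 2, 2, 4, 5, 6, 9, 9).
  b_1=1 ≤ 2
  b_2=2 ≤ 3
  b_3=2 ≤ 4
  b_4=4 ≤ 5
  b_5=5 ≤ 6
  b_6=6 ≤ 7
  b_7=9 > 8
  fails at i=7 ⇒ NO

NO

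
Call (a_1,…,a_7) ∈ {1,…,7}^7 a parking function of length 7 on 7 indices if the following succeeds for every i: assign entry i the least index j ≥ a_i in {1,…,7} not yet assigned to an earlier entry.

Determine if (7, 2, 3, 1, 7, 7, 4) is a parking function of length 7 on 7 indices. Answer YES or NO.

Sorted: b = (1, 2, 3, 4, 7, 7, 7).
  b_1=1 ≤ 1
  b_2=2 ≤ 2
  b_3=3 ≤ 3
  b_4=4 ≤ 4
  b_5=7 > 5
  fails at i=5 ⇒ NO

NO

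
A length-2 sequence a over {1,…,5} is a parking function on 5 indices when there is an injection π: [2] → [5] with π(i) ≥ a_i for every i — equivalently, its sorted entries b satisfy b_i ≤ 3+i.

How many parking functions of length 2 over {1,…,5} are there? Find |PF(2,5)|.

24

|PF(2,5)| = 4·6^1 = 4×6 = 24
One tuple (3,1) → sorted (1,3): b_i ≤ 3+i ∀i, a PF.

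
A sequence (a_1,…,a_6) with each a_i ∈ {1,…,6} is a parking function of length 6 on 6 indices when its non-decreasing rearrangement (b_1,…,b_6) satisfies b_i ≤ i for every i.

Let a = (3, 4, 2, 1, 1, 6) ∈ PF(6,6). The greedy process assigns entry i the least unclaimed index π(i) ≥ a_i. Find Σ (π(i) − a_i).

Σπ = 21 ({1..6} each once); Σa = 3+4+2+1+1+6 = 17; disp = 21−17 = 4.

4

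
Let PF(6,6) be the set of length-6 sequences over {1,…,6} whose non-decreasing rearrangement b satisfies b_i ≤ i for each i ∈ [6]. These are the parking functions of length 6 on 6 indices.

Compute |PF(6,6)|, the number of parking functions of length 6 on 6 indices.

|PF(6,6)| = (6−6+1)·(6+1)^(6−1) = 1·16807 = 16807 [KW]
Example (3,5,1,1,1,1) → sorted (1,1,1,1,3,5): b_i ≤ i ∀i, a PF.

16807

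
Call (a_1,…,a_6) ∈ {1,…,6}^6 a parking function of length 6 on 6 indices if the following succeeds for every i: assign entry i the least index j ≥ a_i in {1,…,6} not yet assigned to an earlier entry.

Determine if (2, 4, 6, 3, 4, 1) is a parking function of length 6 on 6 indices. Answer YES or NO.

YES

Sorted: b = (1, 2, 3, 4, 4, 6).
  b_1=1 ≤ 1
  b_2=2 ≤ 2
  b_3=3 ≤ 3
  b_4=4 ≤ 4
  b_5=4 ≤ 5
  b_6=6 ≤ 6
All bounds hold ⇒ YES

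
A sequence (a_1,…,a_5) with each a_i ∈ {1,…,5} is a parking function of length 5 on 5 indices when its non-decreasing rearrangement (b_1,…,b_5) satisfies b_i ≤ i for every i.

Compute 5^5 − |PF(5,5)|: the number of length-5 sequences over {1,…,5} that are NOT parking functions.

Count = (5−5+1)·(5+1)^(5−1) = 1·1296 = 1296 [KW]
E.g. (5,3,2,2,5) → sorted (2,2,3,5,5): b_1=2>1, not a PF.
Total 3125; non-PF = 3125−1296 = 1829

1829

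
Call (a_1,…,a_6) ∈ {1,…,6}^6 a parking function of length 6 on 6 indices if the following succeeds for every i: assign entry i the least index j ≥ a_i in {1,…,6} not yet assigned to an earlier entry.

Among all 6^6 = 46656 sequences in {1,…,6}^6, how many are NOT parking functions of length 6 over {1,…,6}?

29849

Count = (7−6)·7^(6−1) = 1·16807 = 16807 [KW]
One tuple (5,6,1,6,6,5) → sorted (1,5,5,6,6,6): b_2=5>2, not a PF.
6^6 − 16807 = 46656 − 16807 = 29849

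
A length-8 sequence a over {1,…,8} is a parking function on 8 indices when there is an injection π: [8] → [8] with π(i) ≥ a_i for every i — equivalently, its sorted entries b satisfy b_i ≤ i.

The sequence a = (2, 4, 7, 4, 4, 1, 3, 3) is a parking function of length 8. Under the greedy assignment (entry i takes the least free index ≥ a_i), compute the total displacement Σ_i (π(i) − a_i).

Σπ(i) = 1+…+8 = 36; Σa = 2+4+7+4+4+1+3+3 = 28; disp = 36−28 = 8.

8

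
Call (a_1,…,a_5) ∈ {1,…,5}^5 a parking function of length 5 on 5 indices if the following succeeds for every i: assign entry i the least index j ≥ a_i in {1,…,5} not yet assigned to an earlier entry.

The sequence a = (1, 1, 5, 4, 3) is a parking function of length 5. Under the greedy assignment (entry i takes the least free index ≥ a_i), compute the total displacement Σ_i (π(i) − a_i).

Σπ = 5·6/2 = 15 (π permutes [5]); Σa = 1+1+5+4+3 = 14; disp = 15−14 = 1.

1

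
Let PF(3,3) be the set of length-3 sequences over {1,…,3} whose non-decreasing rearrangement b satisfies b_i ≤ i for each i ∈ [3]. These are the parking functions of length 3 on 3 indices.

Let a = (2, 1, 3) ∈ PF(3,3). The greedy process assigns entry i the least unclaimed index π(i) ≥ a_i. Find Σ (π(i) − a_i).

0

Σπ(i) = 1+…+3 = 6; Σa = 2+1+3 = 6; disp = 6−6 = 0.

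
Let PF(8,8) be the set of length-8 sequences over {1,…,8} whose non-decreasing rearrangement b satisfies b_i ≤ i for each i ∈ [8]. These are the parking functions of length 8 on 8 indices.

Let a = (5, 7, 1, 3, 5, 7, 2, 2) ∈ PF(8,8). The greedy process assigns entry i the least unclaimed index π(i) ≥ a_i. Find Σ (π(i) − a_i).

Σπ = 36 ({1..8} each once); Σa = 5+7+1+3+5+7+2+2 = 32; disp = 36−32 = 4.

4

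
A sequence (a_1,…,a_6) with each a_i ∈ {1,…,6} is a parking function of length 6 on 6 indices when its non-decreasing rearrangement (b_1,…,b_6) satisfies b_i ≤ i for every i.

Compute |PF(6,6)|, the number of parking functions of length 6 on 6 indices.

Count = (6+1−6)·(6+1)^{6−1} = 1×16807 = 16807 (Pollak)
Check (3,1,2,4,2,4) → sorted (1,2,2,3,4,4): b_i ≤ i ∀i, a PF.

16807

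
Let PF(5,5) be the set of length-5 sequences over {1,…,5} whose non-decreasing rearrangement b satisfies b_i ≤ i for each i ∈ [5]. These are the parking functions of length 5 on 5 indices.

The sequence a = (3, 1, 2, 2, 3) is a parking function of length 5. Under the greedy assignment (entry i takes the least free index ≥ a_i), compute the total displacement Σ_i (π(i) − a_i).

Σπ = 5·6/2 = 15 (π permutes [5]); Σa = 3+1+2+2+3 = 11; disp = 15−11 = 4.

4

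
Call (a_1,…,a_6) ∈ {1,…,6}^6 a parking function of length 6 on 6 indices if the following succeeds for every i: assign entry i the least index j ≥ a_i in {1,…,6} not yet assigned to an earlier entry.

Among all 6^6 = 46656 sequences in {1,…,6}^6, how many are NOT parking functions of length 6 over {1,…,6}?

29849

#PF = 1·7^5 = 1×16807 = 16807 [KW]
Check (6,6,4,3,2,3) → sorted (2,3,3,4,6,6): b_1=2>1, not a PF.
Total 46656; non-PF = 46656−16807 = 29849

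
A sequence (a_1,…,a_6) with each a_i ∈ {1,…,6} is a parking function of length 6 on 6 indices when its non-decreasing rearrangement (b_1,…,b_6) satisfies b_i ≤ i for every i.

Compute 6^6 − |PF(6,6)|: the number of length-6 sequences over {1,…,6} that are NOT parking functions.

29849

#PF = (6+1−6)·(6+1)^{6−1} = 1×16807 = 16807
E.g. (5,5,6,6,6,6) → sorted (5,5,6,6,6,6): b_1=5>1, not a PF.
Total 46656; non-PF = 46656−16807 = 29849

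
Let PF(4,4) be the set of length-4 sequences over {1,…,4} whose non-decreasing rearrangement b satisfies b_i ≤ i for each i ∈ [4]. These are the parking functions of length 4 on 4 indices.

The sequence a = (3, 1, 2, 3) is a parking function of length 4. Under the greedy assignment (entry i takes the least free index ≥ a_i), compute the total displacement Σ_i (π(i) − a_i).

1

Σπ = 4·5/2 = 10 (π permutes [4]); Σa = 3+1+2+3 = 9; disp = 10−9 = 1.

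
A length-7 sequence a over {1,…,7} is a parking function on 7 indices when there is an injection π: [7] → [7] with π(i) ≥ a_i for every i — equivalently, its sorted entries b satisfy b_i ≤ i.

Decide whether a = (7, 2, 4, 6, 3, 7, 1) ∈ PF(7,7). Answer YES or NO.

Rearranged: b = (1, 2, 3, 4, 6, 7, 7).
  b_1=1 ≤ 1
  b_2=2 ≤ 2
  b_3=3 ≤ 3
  b_4=4 ≤ 4
  b_5=6 > 5
  fails at i=5 ⇒ NO

NO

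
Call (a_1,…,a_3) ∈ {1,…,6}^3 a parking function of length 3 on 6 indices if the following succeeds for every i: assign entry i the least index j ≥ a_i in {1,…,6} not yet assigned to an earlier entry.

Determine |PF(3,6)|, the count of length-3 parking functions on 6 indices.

|PF(3,6)| = (6+1−3)·(6+1)^{3−1} = 4×49 = 196
E.g. (3,3,3) → sorted (3,3,3): b_i ≤ 3+i ∀i, a PF.

196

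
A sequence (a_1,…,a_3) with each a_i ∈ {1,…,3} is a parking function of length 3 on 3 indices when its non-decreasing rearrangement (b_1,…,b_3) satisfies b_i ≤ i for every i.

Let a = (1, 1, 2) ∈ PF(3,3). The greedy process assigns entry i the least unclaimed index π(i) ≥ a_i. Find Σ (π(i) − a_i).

Σπ(i) = 1+…+3 = 6; Σa = 1+1+2 = 4; disp = 6−4 = 2.

2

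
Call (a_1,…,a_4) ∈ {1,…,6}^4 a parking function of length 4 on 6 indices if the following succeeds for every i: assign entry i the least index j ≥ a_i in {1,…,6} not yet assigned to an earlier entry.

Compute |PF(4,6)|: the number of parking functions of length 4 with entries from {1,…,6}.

1029

#PF = (6−4+1)·(6+1)^(4−1) = 3·343 = 1029 (Pollak)
E.g. (3,5,2,5) → sorted (2,3,5,5): b_i ≤ 2+i ∀i, a PF.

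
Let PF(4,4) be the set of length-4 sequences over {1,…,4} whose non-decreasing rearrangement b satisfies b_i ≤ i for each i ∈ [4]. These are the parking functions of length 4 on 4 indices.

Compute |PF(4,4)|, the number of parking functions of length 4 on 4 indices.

|PF(4,4)| = (5−4)·5^(4−1) = 1·125 = 125 [KW]
One tuple (3,1,2,1) → sorted (1,1,2,3): b_i ≤ i ∀i, a PF.

125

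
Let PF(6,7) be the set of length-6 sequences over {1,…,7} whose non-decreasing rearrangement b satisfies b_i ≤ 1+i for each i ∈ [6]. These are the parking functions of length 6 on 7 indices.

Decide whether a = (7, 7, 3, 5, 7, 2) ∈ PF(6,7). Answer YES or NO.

NO

Rearranged: b = (2, 3, 5, 7, 7, 7).
  b_1=2 ≤ 2
  b_2=3 ≤ 3
  b_3=5 > 4
  fails at i=3 ⇒ NO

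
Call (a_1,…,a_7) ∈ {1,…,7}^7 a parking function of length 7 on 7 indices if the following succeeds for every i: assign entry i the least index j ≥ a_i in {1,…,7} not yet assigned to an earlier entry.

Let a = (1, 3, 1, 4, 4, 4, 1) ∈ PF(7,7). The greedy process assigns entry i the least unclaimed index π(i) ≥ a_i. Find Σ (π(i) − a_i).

10

Σπ(i) = 1+…+7 = 28; Σa = 1+3+1+4+4+4+1 = 18; disp = 28−18 = 10.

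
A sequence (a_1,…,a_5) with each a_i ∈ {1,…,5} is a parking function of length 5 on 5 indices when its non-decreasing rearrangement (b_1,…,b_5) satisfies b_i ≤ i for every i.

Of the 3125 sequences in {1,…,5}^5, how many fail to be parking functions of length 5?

#PF = (6−5)·6^(5−1) = 1×1296 = 1296 (Pollak)
Check (2,5,4,2,5) → sorted (2,2,4,5,5): b_1=2>1, not a PF.
So 3125 − 1296 = 1829 fail.

1829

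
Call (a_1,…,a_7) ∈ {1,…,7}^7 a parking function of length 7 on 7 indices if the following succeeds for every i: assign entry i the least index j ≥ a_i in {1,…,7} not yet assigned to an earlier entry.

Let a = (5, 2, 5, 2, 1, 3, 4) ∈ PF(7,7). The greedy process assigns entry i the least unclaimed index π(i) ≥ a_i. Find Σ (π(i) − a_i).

6

Σπ = 7·8/2 = 28 (π permutes [7]); Σa = 5+2+5+2+1+3+4 = 22; disp = 28−22 = 6.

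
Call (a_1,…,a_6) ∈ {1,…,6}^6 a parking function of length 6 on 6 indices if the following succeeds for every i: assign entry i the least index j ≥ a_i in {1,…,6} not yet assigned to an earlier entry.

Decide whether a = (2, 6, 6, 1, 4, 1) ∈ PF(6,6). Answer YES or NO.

NO

Sorted: b = (1, 1, 2, 4, 6, 6).
  b_1=1 ≤ 1
  b_2=1 ≤ 2
  b_3=2 ≤ 3
  b_4=4 ≤ 4
  b_5=6 > 5
  fails at i=5 ⇒ NO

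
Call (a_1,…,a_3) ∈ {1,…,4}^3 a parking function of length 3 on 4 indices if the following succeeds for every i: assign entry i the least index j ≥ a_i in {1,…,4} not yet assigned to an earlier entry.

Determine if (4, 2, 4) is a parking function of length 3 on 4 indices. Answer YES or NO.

Order a: b = (2, 4, 4).
  b_1=2 ≤ 2
  b_2=4 > 3
  fails at i=2 ⇒ NO

NO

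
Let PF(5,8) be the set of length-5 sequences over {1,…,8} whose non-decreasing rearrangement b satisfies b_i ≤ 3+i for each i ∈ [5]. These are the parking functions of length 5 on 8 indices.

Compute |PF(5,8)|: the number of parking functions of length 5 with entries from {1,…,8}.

26244

Count = (9−5)·9^(5−1) = 4 · 6561 = 26244 (Pollak)
E.g. (3,4,8,5,4) → sorted (3,4,4,5,8): b_i ≤ 3+i ∀i, a PF.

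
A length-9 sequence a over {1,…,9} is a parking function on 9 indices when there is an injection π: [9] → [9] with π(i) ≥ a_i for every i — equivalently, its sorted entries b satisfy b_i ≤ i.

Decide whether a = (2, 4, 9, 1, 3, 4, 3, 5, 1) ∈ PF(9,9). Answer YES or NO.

YES

Order a: b = (1, 1, 2, 3, 3, 4, 4, 5, 9).
  b_1=1 ≤ 1
  b_2=1 ≤ 2
  b_3=2 ≤ 3
  b_4=3 ≤ 4
  b_5=3 ≤ 5
  b_6=4 ≤ 6
  b_7=4 ≤ 7
  b_8=5 ≤ 8
  b_9=9 ≤ 9
All bounds hold ⇒ YES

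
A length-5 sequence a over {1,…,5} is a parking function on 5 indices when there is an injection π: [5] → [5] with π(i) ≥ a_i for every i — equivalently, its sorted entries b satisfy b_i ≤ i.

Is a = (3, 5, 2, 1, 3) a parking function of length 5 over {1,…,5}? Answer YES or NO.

YES

Order a: b = (1, 2, 3, 3, 5).
  b_1=1 ≤ 1
  b_2=2 ≤ 2
  b_3=3 ≤ 3
  b_4=3 ≤ 4
  b_5=5 ≤ 5
All bounds hold ⇒ YES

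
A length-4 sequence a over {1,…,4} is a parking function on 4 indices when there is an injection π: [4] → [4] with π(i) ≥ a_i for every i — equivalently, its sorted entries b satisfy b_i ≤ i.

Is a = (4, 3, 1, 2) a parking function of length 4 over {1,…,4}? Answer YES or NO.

Sorted: b = (1, 2, 3, 4).
  b_1=1 ≤ 1
  b_2=2 ≤ 2
  b_3=3 ≤ 3
  b_4=4 ≤ 4
All bounds hold ⇒ YES

YES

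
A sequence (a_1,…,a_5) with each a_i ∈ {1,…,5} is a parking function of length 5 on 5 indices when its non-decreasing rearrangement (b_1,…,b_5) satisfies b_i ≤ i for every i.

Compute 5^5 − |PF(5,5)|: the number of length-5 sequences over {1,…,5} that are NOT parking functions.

1829

|PF| = (6−5)·6^(5−1) = 1×1296 = 1296
One tuple (1,5,5,4,5) → sorted (1,4,5,5,5): b_2=4>2, not a PF.
Total 3125; non-PF = 3125−1296 = 1829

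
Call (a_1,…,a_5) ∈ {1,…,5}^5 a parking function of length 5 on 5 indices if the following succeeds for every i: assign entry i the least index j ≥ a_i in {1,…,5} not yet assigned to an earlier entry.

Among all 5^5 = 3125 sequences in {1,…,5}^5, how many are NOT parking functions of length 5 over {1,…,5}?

|PF(5,5)| = (5−5+1)·(5+1)^(5−1) = 1×1296 = 1296 (Konheim–Weiss)
Check (3,4,5,4,5) → sorted (3,4,4,5,5): b_1=3>1, not a PF.
5^5 − 1296 = 3125 − 1296 = 1829

1829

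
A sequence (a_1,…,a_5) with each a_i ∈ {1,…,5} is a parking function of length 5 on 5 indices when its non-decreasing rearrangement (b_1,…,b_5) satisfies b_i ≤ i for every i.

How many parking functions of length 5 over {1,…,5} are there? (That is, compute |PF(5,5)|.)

1296

|PF(5,5)| = 1·6^4 = 1×1296 = 1296
Example (5,3,2,1,1) → sorted (1,1,2,3,5): b_i ≤ i ∀i, a PF.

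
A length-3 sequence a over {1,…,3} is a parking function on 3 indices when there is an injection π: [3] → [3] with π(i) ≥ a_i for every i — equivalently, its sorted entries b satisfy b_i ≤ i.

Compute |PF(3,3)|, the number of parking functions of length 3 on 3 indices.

16

Count = (4−3)·4^(3−1) = 1×16 = 16
Example (3,1,1) → sorted (1,1,3): b_i ≤ i ∀i, a PF.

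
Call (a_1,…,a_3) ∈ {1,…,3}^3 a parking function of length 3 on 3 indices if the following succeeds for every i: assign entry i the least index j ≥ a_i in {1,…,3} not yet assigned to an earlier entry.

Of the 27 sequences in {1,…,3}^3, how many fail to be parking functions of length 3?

|PF| = (3−3+1)·(3+1)^(3−1) = 1×16 = 16
Example (2,2,3) → sorted (2,2,3): b_1=2>1, not a PF.
3^3 − 16 = 27 − 16 = 11

11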